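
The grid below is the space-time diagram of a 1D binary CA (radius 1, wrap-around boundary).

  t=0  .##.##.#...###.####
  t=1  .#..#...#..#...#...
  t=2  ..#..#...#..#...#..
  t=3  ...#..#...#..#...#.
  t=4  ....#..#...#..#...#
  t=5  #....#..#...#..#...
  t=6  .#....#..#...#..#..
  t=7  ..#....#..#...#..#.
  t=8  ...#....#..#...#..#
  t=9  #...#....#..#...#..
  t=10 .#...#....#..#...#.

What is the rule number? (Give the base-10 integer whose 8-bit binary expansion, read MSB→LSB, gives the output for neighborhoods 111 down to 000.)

  nb ###: next=.  (t=0,i=12, bit7=0)
  nb ##.: next=.  (t=0,i=2, bit6=0)
  nb #.#: next=.  (t=0,i=0, bit5=0)
  nb #..: next=#  (t=0,i=8, bit4=1)
  nb .##: next=#  (t=0,i=1, bit3=1)
  nb .#.: next=.  (t=0,i=7, bit2=0)
  nb ..#: next=.  (t=0,i=10, bit1=0)
  nb ...: next=.  (t=0,i=9, bit0=0)
  bits 00011000 = 24

24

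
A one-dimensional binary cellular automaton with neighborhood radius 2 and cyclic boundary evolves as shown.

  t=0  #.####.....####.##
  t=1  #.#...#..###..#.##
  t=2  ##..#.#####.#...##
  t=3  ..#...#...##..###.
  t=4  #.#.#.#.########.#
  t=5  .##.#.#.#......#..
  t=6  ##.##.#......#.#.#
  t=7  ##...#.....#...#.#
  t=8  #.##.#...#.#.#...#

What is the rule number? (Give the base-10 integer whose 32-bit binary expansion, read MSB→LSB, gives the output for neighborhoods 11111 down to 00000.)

665473754

  [31] ##### => .  t=2,i=8
  [30] ####. => .  t=0,i=4
  [29] ###.# => #  t=0,i=0
  [28] ###.. => .  t=0,i=5
  [27] ##.## => .  t=0,i=1
  [26] ##.#. => #  t=1,i=1
  [25] ##..# => #  t=1,i=12
  [24] ##... => #  t=0,i=6
  [23] #.### => #  t=0,i=2
  [22] #.##. => .  t=4,i=17
  [21] #.#.# => #  t=4,i=2
  [20] #.#.. => .  t=1,i=2
  [19] #..## => #  t=1,i=8
  [18] #..#. => .  t=1,i=13
  [17] #...# => #  t=1,i=4
  [16] #.... => .  t=0,i=7
  [15] .#### => .  t=0,i=3
  [14] .###. => #  t=0,i=17
  [13] .##.# => .  t=4,i=0
  [12] .##.. => #  t=3,i=11
  [11] .#.## => .  t=1,i=15
  [10] .#.#. => .  t=4,i=3
  [9] .#..# => #  t=1,i=7
  [8] .#... => .  t=1,i=3
  [7] ..### => #  t=0,i=11
  [6] ..##. => #  t=3,i=10
  [5] ..#.# => .  t=1,i=14
  [4] ..#.. => #  t=1,i=6
  [3] ...## => #  t=0,i=10
  [2] ...#. => .  t=1,i=5
  [1] ....# => #  t=0,i=9
  [0] ..... => .  t=0,i=8
  bits 00100111101010100101001011011010 = 665473754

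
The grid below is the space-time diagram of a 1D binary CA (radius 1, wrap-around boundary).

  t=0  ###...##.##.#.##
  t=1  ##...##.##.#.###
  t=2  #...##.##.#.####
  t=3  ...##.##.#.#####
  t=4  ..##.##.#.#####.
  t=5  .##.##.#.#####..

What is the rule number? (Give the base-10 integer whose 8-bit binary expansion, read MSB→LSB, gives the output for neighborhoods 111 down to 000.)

  ###|#  b7=1 t=0,i=0
  ##.|.  b6=0 t=0,i=2
  #.#|#  b5=1 t=0,i=8
  #..|.  b4=0 t=0,i=3
  .##|#  b3=1 t=0,i=6
  .#.|.  b2=0 t=0,i=12
  ..#|#  b1=1 t=0,i=5
  ...|.  b0=0 t=0,i=4
  bits 10101010 = 170

170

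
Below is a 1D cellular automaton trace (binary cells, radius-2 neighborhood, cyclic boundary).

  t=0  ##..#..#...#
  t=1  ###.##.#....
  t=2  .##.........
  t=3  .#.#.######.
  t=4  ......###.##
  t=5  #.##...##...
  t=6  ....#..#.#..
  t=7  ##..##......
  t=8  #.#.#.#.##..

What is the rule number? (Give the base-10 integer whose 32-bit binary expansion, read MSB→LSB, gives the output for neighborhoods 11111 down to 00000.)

3003171409

  nb #####: next=#  (t=3,i=7, bit31=1)
  nb ####.: next=.  (t=3,i=9, bit30=0)
  nb ###.#: next=#  (t=1,i=2, bit29=1)
  nb ###..: next=#  (t=0,i=1, bit28=1)
  nb ##.##: next=.  (t=1,i=3, bit27=0)
  nb ##.#.: next=.  (t=1,i=6, bit26=0)
  nb ##..#: next=#  (t=0,i=2, bit25=1)
  nb ##...: next=#  (t=2,i=3, bit24=1)
  nb #.###: next=.  (t=3,i=5, bit23=0)
  nb #.##.: next=.  (t=1,i=4, bit22=0)
  nb #.#.#: next=.  (t=3,i=3, bit21=0)
  nb #.#..: next=.  (t=1,i=7, bit20=0)
  nb #..##: next=.  (t=7,i=3, bit19=0)
  nb #..#.: next=.  (t=0,i=3, bit18=0)
  nb #...#: next=.  (t=0,i=9, bit17=0)
  nb #....: next=.  (t=1,i=9, bit16=0)
  nb .####: next=#  (t=3,i=6, bit15=1)
  nb .###.: next=#  (t=0,i=0, bit14=1)
  nb .##.#: next=.  (t=1,i=5, bit13=0)
  nb .##..: next=.  (t=2,i=2, bit12=0)
  nb .#.##: next=.  (t=3,i=4, bit11=0)
  nb .#.#.: next=.  (t=3,i=2, bit10=0)
  nb .#..#: next=#  (t=0,i=5, bit9=1)
  nb .#...: next=.  (t=0,i=8, bit8=0)
  nb ..###: next=.  (t=0,i=11, bit7=0)
  nb ..##.: next=#  (t=2,i=1, bit6=1)
  nb ..#.#: next=.  (t=3,i=1, bit5=0)
  nb ..#..: next=#  (t=0,i=4, bit4=1)
  nb ...##: next=.  (t=0,i=10, bit3=0)
  nb ...#.: next=.  (t=5,i=11, bit2=0)
  nb ....#: next=.  (t=1,i=10, bit1=0)
  nb .....: next=#  (t=2,i=5, bit0=1)
  bits 10110011000000001100001001010001 = 3003171409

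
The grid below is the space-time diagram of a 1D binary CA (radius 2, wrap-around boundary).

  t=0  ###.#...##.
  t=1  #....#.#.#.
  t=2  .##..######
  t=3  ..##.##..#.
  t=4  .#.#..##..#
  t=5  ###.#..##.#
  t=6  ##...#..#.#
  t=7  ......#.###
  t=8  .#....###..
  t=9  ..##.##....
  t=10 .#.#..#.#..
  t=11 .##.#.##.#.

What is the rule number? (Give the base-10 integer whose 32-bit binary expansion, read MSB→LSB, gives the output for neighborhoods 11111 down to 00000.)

1117896616

  ##### -> .   bit 31 = 0  t=2,i=7
  ####. -> #   bit 30 = 1  t=2,i=9
  ###.# -> .   bit 29 = 0  t=0,i=2
  ###.. -> .   bit 28 = 0  t=6,i=1
  ##.## -> .   bit 27 = 0  t=0,i=10
  ##.#. -> .   bit 26 = 0  t=0,i=3
  ##..# -> #   bit 25 = 1  t=2,i=3
  ##... -> .   bit 24 = 0  t=6,i=2
  #.### -> #   bit 23 = 1  t=0,i=0
  #.##. -> .   bit 22 = 0  t=2,i=1
  #.#.# -> #   bit 21 = 1  t=1,i=7
  #.#.. -> .   bit 20 = 0  t=0,i=4
  #..## -> .   bit 19 = 0  t=2,i=4
  #..#. -> .   bit 18 = 0  t=3,i=8
  #...# -> .   bit 17 = 0  t=0,i=6
  #.... -> #   bit 16 = 1  t=1,i=2
  .#### -> #   bit 15 = 1  t=2,i=6
  .###. -> .   bit 14 = 0  t=0,i=1
  .##.# -> #   bit 13 = 1  t=0,i=9
  .##.. -> #   bit 12 = 1  t=2,i=2
  .#.## -> #   bit 11 = 1  t=6,i=9
  .#.#. -> #   bit 10 = 1  t=1,i=6
  .#..# -> #   bit 9 = 1  t=4,i=4
  .#... -> #   bit 8 = 1  t=0,i=5
  ..### -> #   bit 7 = 1  t=2,i=5
  ..##. -> .   bit 6 = 0  t=0,i=8
  ..#.# -> #   bit 5 = 1  t=1,i=5
  ..#.. -> .   bit 4 = 0  t=3,i=9
  ...## -> #   bit 3 = 1  t=0,i=7
  ...#. -> .   bit 2 = 0  t=1,i=4
  ....# -> .   bit 1 = 0  t=1,i=3
  ..... -> .   bit 0 = 0  t=7,i=2
  bits 01000010101000011011111110101000 = 1117896616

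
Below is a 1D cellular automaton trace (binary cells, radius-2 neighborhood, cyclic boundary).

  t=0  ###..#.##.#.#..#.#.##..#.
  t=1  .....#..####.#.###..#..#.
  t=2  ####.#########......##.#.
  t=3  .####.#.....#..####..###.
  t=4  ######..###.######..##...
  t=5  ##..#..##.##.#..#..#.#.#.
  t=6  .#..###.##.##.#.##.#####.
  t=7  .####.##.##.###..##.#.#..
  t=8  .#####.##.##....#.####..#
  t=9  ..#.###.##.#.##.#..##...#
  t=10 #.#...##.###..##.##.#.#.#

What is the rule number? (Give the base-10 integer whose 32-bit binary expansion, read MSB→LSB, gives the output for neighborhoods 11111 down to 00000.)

  [31] ##### => .  t=2,i=7
  [30] ####. => #  t=1,i=10
  [29] ###.# => #  t=1,i=11
  [28] ###.. => .  t=0,i=2
  [27] ##.## => #  t=2,i=4
  [26] ##.#. => #  t=0,i=9
  [25] ##..# => .  t=0,i=3
  [24] ##... => .  t=2,i=14
  [23] #.### => .  t=0,i=0
  [22] #.##. => .  t=0,i=7
  [21] #.#.# => #  t=0,i=10
  [20] #.#.. => .  t=0,i=12
  [19] #..## => #  t=1,i=7
  [18] #..#. => .  t=0,i=4
  [17] #...# => #  t=4,i=23
  [16] #.... => #  t=1,i=0
  [15] .#### => #  t=1,i=9
  [14] .###. => .  t=0,i=1
  [13] .##.# => #  t=0,i=8
  [12] .##.. => #  t=0,i=20
  [11] .#.## => .  t=0,i=6
  [10] .#.#. => #  t=0,i=11
  [9] .#..# => #  t=0,i=13
  [8] .#... => .  t=1,i=24
  [7] ..### => #  t=1,i=8
  [6] ..##. => .  t=2,i=20
  [5] ..#.# => #  t=0,i=5
  [4] ..#.. => #  t=1,i=5
  [3] ...## => .  t=2,i=19
  [2] ...#. => .  t=1,i=4
  [1] ....# => #  t=1,i=3
  [0] ..... => #  t=1,i=1
  bits 01101100001010111011011010110011 = 1814804147

1814804147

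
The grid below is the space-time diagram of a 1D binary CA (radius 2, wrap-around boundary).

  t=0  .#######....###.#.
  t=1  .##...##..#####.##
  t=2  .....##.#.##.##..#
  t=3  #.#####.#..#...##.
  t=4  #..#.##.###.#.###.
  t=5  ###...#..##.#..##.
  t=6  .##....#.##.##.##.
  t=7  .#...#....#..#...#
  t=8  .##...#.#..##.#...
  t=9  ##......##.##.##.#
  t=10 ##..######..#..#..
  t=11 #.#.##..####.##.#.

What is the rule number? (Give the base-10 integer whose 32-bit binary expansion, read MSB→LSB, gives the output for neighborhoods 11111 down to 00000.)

  [31] ##### => .  t=0,i=3
  [30] ####. => #  t=0,i=6
  [29] ###.# => #  t=0,i=14
  [28] ###.. => #  t=0,i=7
  [27] ##.## => .  t=1,i=0
  [26] ##.#. => .  t=0,i=15
  [25] ##..# => #  t=1,i=8
  [24] ##... => .  t=0,i=8
  [23] #.### => .  t=3,i=2
  [22] #.##. => .  t=1,i=1
  [21] #.#.# => #  t=2,i=8
  [20] #.#.. => #  t=0,i=16
  [19] #..## => .  t=0,i=0
  [18] #..#. => #  t=2,i=16
  [17] #...# => .  t=1,i=4
  [16] #.... => .  t=0,i=9
  [15] .#### => #  t=0,i=2
  [14] .###. => #  t=0,i=13
  [13] .##.# => #  t=1,i=17
  [12] .##.. => .  t=1,i=2
  [11] .#.## => .  t=2,i=9
  [10] .#.#. => .  t=7,i=0
  [9] .#..# => #  t=0,i=17
  [8] .#... => #  t=2,i=0
  [7] ..### => #  t=0,i=1
  [6] ..##. => #  t=1,i=6
  [5] ..#.# => .  t=4,i=3
  [4] ..#.. => .  t=2,i=17
  [3] ...## => #  t=0,i=11
  [2] ...#. => .  t=5,i=5
  [1] ....# => #  t=0,i=10
  [0] ..... => #  t=2,i=2
  bits 01110010001101001110001111001011 = 1916068811

1916068811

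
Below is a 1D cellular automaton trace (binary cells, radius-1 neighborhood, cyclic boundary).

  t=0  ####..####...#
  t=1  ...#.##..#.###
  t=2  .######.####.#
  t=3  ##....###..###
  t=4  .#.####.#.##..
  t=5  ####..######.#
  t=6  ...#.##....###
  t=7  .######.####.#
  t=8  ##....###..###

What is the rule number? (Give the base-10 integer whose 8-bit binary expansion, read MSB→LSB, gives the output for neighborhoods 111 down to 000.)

  [7] ### => .  t=0,i=0
  [6] ##. => #  t=0,i=3
  [5] #.# => #  t=1,i=4
  [4] #.. => .  t=0,i=4
  [3] .## => #  t=0,i=6
  [2] .#. => #  t=1,i=3
  [1] ..# => #  t=0,i=5
  [0] ... => #  t=0,i=11
  bits 01101111 = 111

111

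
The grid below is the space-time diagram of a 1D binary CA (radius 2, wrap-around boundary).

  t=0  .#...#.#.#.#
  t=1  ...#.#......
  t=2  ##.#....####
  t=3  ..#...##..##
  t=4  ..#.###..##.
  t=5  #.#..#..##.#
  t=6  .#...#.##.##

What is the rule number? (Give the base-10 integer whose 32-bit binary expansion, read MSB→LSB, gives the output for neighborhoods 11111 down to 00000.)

  [31] ##### => #  t=2,i=10
  [30] ####. => .  t=2,i=0
  [29] ###.# => .  t=2,i=1
  [28] ###.. => .  t=4,i=6
  [27] ##.## => #  t=5,i=10
  [26] ##.#. => #  t=2,i=2
  [25] ##..# => .  t=3,i=0
  [24] ##... => #  t=4,i=11
  [23] #.### => .  t=4,i=4
  [22] #.##. => #  t=5,i=11
  [21] #.#.# => .  t=0,i=7
  [20] #.#.. => .  t=0,i=1
  [19] #..## => #  t=3,i=9
  [18] #..#. => .  t=3,i=1
  [17] #...# => #  t=0,i=3
  [16] #.... => .  t=1,i=7
  [15] .#### => .  t=2,i=9
  [14] .###. => #  t=4,i=5
  [13] .##.# => .  t=5,i=0
  [12] .##.. => .  t=3,i=7
  [11] .#.## => .  t=4,i=3
  [10] .#.#. => .  t=0,i=0
  [9] .#..# => .  t=5,i=3
  [8] .#... => .  t=0,i=2
  [7] ..### => .  t=2,i=8
  [6] ..##. => #  t=3,i=6
  [5] ..#.# => #  t=0,i=5
  [4] ..#.. => #  t=3,i=2
  [3] ...## => #  t=2,i=7
  [2] ...#. => .  t=0,i=4
  [1] ....# => #  t=1,i=1
  [0] ..... => #  t=1,i=0
  bits 10001101010010100100000001111011 = 2370453627

2370453627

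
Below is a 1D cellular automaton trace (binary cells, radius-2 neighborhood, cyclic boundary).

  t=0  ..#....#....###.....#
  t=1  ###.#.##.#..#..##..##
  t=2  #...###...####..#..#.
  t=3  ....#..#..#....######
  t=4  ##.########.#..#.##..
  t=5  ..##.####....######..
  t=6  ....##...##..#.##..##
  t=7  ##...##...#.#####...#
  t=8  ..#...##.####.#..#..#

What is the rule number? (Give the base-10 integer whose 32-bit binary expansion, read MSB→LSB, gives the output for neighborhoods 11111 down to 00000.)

  [31] ##### => #  t=1,i=0
  [30] ####. => .  t=1,i=1
  [29] ###.# => .  t=1,i=2
  [28] ###.. => .  t=0,i=14
  [27] ##.## => #  t=4,i=2
  [26] ##.#. => .  t=1,i=3
  [25] ##..# => .  t=1,i=17
  [24] ##... => #  t=0,i=15
  [23] #.### => #  t=4,i=3
  [22] #.##. => #  t=1,i=6
  [21] #.#.# => #  t=1,i=4
  [20] #.#.. => .  t=1,i=9
  [19] #..## => .  t=1,i=14
  [18] #..#. => #  t=0,i=1
  [17] #...# => .  t=2,i=2
  [16] #.... => #  t=0,i=4
  [15] .#### => .  t=1,i=20
  [14] .###. => .  t=0,i=13
  [13] .##.# => .  t=1,i=7
  [12] .##.. => #  t=1,i=16
  [11] .#.## => #  t=1,i=5
  [10] .#.#. => #  t=2,i=20
  [9] .#..# => #  t=0,i=0
  [8] .#... => .  t=0,i=3
  [7] ..### => #  t=0,i=12
  [6] ..##. => .  t=1,i=15
  [5] ..#.# => #  t=2,i=19
  [4] ..#.. => #  t=0,i=2
  [3] ...## => .  t=0,i=11
  [2] ...#. => #  t=0,i=6
  [1] ....# => .  t=0,i=5
  [0] ..... => .  t=0,i=17
  bits 10001001111001010001111010110100 = 2313494196

2313494196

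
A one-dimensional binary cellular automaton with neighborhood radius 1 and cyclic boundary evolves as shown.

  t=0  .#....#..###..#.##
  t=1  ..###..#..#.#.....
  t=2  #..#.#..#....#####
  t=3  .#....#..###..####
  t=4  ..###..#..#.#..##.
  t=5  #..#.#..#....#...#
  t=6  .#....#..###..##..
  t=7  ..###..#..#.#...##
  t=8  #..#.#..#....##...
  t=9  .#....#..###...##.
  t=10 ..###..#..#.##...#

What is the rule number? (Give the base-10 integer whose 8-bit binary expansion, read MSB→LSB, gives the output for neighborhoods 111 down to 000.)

  nb ###: next=#  (t=0,i=10, bit7=1)
  nb ##.: next=.  (t=0,i=11, bit6=0)
  nb #.#: next=.  (t=0,i=0, bit5=0)
  nb #..: next=#  (t=0,i=2, bit4=1)
  nb .##: next=.  (t=0,i=9, bit3=0)
  nb .#.: next=.  (t=0,i=1, bit2=0)
  nb ..#: next=.  (t=0,i=5, bit1=0)
  nb ...: next=#  (t=0,i=3, bit0=1)
  bits 10010001 = 145

145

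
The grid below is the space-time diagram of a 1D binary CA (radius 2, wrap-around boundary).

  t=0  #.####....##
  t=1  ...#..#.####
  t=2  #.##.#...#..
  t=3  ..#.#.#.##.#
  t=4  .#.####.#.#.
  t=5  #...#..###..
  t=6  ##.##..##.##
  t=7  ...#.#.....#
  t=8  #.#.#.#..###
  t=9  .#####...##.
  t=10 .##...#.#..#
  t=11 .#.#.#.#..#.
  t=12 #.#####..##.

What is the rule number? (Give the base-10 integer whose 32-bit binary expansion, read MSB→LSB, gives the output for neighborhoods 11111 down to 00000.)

124044702

  [31] ##### => .  t=9,i=3
  [30] ####. => .  t=0,i=4
  [29] ###.# => .  t=0,i=0
  [28] ###.. => .  t=0,i=5
  [27] ##.## => .  t=0,i=1
  [26] ##.#. => #  t=2,i=4
  [25] ##..# => #  t=5,i=10
  [24] ##... => #  t=0,i=6
  [23] #.### => .  t=0,i=2
  [22] #.##. => #  t=2,i=2
  [21] #.#.# => #  t=3,i=4
  [20] #.#.. => .  t=2,i=5
  [19] #..## => .  t=5,i=6
  [18] #..#. => #  t=1,i=5
  [17] #...# => .  t=1,i=1
  [16] #.... => .  t=0,i=7
  [15] .#### => #  t=0,i=3
  [14] .###. => #  t=0,i=11
  [13] .##.# => .  t=2,i=3
  [12] .##.. => .  t=6,i=4
  [11] .#.## => .  t=1,i=7
  [10] .#.#. => #  t=3,i=3
  [9] .#..# => .  t=1,i=4
  [8] .#... => #  t=2,i=6
  [7] ..### => #  t=0,i=10
  [6] ..##. => .  t=6,i=7
  [5] ..#.# => .  t=1,i=6
  [4] ..#.. => #  t=1,i=3
  [3] ...## => #  t=0,i=9
  [2] ...#. => #  t=1,i=2
  [1] ....# => #  t=0,i=8
  [0] ..... => .  t=7,i=8
  bits 00000111011001001100010110011110 = 124044702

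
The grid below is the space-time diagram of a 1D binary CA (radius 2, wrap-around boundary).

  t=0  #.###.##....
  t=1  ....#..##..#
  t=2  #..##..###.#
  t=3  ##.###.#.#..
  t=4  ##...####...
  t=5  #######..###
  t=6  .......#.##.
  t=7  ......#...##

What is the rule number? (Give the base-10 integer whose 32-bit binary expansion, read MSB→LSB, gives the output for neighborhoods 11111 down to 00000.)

656586204

  [31] ##### => .  t=5,i=0
  [30] ####. => .  t=4,i=7
  [29] ###.# => #  t=0,i=4
  [28] ###.. => .  t=4,i=8
  [27] ##.## => .  t=0,i=5
  [26] ##.#. => #  t=3,i=6
  [25] ##..# => #  t=1,i=9
  [24] ##... => #  t=0,i=8
  [23] #.### => .  t=0,i=2
  [22] #.##. => .  t=0,i=6
  [21] #.#.# => #  t=3,i=7
  [20] #.#.. => .  t=3,i=9
  [19] #..## => .  t=1,i=6
  [18] #..#. => .  t=1,i=10
  [17] #...# => #  t=4,i=3
  [16] #.... => .  t=0,i=9
  [15] .#### => #  t=4,i=6
  [14] .###. => .  t=0,i=3
  [13] .##.# => #  t=3,i=1
  [12] .##.. => #  t=0,i=7
  [11] .#.## => .  t=0,i=1
  [10] .#.#. => #  t=3,i=8
  [9] .#..# => .  t=1,i=5
  [8] .#... => #  t=1,i=0
  [7] ..### => #  t=2,i=7
  [6] ..##. => #  t=1,i=7
  [5] ..#.# => .  t=0,i=0
  [4] ..#.. => #  t=1,i=4
  [3] ...## => #  t=4,i=4
  [2] ...#. => #  t=0,i=11
  [1] ....# => .  t=0,i=10
  [0] ..... => .  t=6,i=1
  bits 00100111001000101011010111011100 = 656586204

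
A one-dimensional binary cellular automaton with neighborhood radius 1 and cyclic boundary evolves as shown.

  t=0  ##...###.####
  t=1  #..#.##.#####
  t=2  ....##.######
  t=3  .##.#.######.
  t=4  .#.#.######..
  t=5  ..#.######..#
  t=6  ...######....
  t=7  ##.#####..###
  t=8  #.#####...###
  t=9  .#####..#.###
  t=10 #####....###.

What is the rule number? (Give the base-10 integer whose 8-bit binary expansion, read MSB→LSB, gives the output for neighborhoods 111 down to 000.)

169

  ###|#  b7=1 t=0,i=0
  ##.|.  b6=0 t=0,i=1
  #.#|#  b5=1 t=0,i=8
  #..|.  b4=0 t=0,i=2
  .##|#  b3=1 t=0,i=5
  .#.|.  b2=0 t=1,i=3
  ..#|.  b1=0 t=0,i=4
  ...|#  b0=1 t=0,i=3
  bits 10101001 = 169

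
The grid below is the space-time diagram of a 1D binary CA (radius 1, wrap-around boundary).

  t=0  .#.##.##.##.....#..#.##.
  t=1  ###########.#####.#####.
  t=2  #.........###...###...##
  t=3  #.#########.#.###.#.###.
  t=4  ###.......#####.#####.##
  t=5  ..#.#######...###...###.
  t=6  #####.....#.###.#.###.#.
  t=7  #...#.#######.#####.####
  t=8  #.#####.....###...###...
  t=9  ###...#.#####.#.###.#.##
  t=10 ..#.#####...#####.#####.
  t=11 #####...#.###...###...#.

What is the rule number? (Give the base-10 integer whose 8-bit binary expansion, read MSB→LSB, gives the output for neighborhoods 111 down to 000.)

  ###|.  b7=0 t=1,i=1
  ##.|#  b6=1 t=0,i=4
  #.#|#  b5=1 t=0,i=2
  #..|.  b4=0 t=0,i=11
  .##|#  b3=1 t=0,i=3
  .#.|#  b2=1 t=0,i=1
  ..#|#  b1=1 t=0,i=0
  ...|#  b0=1 t=0,i=12
  bits 01101111 = 111

111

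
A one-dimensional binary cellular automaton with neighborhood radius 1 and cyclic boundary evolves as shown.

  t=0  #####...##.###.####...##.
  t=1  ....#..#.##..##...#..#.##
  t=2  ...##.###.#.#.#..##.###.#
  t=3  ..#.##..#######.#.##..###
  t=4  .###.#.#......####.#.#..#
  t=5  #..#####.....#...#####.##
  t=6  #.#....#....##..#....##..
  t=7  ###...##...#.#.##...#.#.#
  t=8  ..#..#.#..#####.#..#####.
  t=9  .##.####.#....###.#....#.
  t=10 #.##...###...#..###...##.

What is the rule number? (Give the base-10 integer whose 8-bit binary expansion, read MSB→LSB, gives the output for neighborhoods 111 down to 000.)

  ### -> .   bit 7 = 0  t=0,i=1
  ##. -> #   bit 6 = 1  t=0,i=4
  #.# -> #   bit 5 = 1  t=0,i=10
  #.. -> .   bit 4 = 0  t=0,i=5
  .## -> .   bit 3 = 0  t=0,i=0
  .#. -> #   bit 2 = 1  t=1,i=4
  ..# -> #   bit 1 = 1  t=0,i=7
  ... -> .   bit 0 = 0  t=0,i=6
  bits 01100110 = 102

102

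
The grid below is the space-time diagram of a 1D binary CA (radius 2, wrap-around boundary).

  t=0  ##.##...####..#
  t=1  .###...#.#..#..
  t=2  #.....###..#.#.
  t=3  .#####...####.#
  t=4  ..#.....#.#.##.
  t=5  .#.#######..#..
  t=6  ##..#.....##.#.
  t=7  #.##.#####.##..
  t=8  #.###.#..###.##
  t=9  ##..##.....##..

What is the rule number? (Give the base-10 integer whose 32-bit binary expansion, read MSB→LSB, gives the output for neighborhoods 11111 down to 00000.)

  ##### -> .   bit 31 = 0  t=3,i=3
  ####. -> .   bit 30 = 0  t=0,i=10
  ###.# -> #   bit 29 = 1  t=0,i=1
  ###.. -> .   bit 28 = 0  t=0,i=11
  ##.## -> #   bit 27 = 1  t=0,i=2
  ##.#. -> #   bit 26 = 1  t=3,i=13
  ##..# -> #   bit 25 = 1  t=0,i=12
  ##... -> .   bit 24 = 0  t=0,i=5
  #.### -> .   bit 23 = 0  t=3,i=1
  #.##. -> #   bit 22 = 1  t=0,i=3
  #.#.# -> .   bit 21 = 0  t=2,i=13
  #.#.. -> .   bit 20 = 0  t=1,i=9
  #..## -> .   bit 19 = 0  t=0,i=13
  #..#. -> #   bit 18 = 1  t=1,i=11
  #...# -> .   bit 17 = 0  t=0,i=6
  #.... -> #   bit 16 = 1  t=2,i=2
  .#### -> #   bit 15 = 1  t=0,i=9
  .###. -> .   bit 14 = 0  t=0,i=0
  .##.# -> #   bit 13 = 1  t=6,i=11
  .##.. -> .   bit 12 = 0  t=0,i=4
  .#.## -> .   bit 11 = 0  t=3,i=0
  .#.#. -> #   bit 10 = 1  t=1,i=8
  .#..# -> .   bit 9 = 0  t=1,i=10
  .#... -> #   bit 8 = 1  t=1,i=13
  ..### -> .   bit 7 = 0  t=0,i=8
  ..##. -> .   bit 6 = 0  t=6,i=10
  ..#.# -> #   bit 5 = 1  t=1,i=7
  ..#.. -> .   bit 4 = 0  t=1,i=12
  ...## -> #   bit 3 = 1  t=0,i=7
  ...#. -> #   bit 2 = 1  t=1,i=6
  ....# -> #   bit 1 = 1  t=2,i=4
  ..... -> #   bit 0 = 1  t=2,i=3
  bits 00101110010001011010010100101111 = 776316207

776316207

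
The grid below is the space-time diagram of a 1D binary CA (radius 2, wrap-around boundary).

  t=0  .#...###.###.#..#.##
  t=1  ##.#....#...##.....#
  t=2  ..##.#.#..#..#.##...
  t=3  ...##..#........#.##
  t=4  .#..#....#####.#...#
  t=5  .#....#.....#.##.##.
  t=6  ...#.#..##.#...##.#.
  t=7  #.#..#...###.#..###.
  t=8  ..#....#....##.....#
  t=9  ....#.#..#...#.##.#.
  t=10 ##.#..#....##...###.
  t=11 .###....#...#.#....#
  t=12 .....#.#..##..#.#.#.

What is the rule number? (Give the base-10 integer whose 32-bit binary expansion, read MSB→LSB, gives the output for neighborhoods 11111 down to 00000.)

  nb #####: next=.  (t=4,i=11, bit31=0)
  nb ####.: next=#  (t=4,i=12, bit30=1)
  nb ###.#: next=.  (t=0,i=7, bit29=0)
  nb ###..: next=.  (t=11,i=3, bit28=0)
  nb ##.##: next=#  (t=0,i=8, bit27=1)
  nb ##.#.: next=#  (t=0,i=0, bit26=1)
  nb ##..#: next=.  (t=3,i=5, bit25=0)
  nb ##...: next=.  (t=1,i=14, bit24=0)
  nb #.###: next=.  (t=0,i=9, bit23=0)
  nb #.##.: next=.  (t=0,i=18, bit22=0)
  nb #.#.#: next=.  (t=2,i=5, bit21=0)
  nb #.#..: next=#  (t=0,i=1, bit20=1)
  nb #..##: next=.  (t=6,i=7, bit19=0)
  nb #..#.: next=.  (t=0,i=15, bit18=0)
  nb #...#: next=#  (t=0,i=3, bit17=1)
  nb #....: next=#  (t=1,i=5, bit16=1)
  nb .####: next=.  (t=4,i=10, bit15=0)
  nb .###.: next=.  (t=0,i=6, bit14=0)
  nb .##.#: next=#  (t=0,i=19, bit13=1)
  nb .##..: next=#  (t=1,i=13, bit12=1)
  nb .#.##: next=.  (t=0,i=17, bit11=0)
  nb .#.#.: next=.  (t=2,i=6, bit10=0)
  nb .#..#: next=.  (t=0,i=14, bit9=0)
  nb .#...: next=.  (t=0,i=2, bit8=0)
  nb ..###: next=.  (t=0,i=5, bit7=0)
  nb ..##.: next=.  (t=1,i=12, bit6=0)
  nb ..#.#: next=.  (t=0,i=16, bit5=0)
  nb ..#..: next=.  (t=1,i=8, bit4=0)
  nb ...##: next=.  (t=0,i=4, bit3=0)
  nb ...#.: next=#  (t=1,i=7, bit2=1)
  nb ....#: next=.  (t=1,i=6, bit1=0)
  nb .....: next=#  (t=1,i=16, bit0=1)
  bits 01001100000100110011000000000101 = 1276325893

1276325893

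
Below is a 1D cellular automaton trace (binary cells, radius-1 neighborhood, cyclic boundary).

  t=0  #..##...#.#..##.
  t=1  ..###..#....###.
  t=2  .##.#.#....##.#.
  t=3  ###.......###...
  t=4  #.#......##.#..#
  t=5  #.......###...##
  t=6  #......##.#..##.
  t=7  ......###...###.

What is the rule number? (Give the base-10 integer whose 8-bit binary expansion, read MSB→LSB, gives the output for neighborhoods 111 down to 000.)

  nb ###: next=.  (t=1,i=3, bit7=0)
  nb ##.: next=#  (t=0,i=4, bit6=1)
  nb #.#: next=.  (t=0,i=9, bit5=0)
  nb #..: next=.  (t=0,i=1, bit4=0)
  nb .##: next=#  (t=0,i=3, bit3=1)
  nb .#.: next=.  (t=0,i=0, bit2=0)
  nb ..#: next=#  (t=0,i=2, bit1=1)
  nb ...: next=.  (t=0,i=6, bit0=0)
  bits 01001010 = 74

74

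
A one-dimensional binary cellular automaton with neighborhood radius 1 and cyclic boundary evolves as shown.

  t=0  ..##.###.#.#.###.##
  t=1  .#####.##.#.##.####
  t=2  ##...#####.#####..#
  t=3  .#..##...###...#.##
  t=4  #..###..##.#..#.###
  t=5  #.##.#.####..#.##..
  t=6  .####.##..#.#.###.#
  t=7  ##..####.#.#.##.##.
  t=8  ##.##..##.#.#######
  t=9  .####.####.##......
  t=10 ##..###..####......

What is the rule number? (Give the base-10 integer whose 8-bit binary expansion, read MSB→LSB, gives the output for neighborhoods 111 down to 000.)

  ###|.  b7=0 t=0,i=6
  ##.|#  b6=1 t=0,i=3
  #.#|#  b5=1 t=0,i=4
  #..|.  b4=0 t=0,i=0
  .##|#  b3=1 t=0,i=2
  .#.|.  b2=0 t=0,i=9
  ..#|#  b1=1 t=0,i=1
  ...|.  b0=0 t=2,i=3
  bits 01101010 = 106

106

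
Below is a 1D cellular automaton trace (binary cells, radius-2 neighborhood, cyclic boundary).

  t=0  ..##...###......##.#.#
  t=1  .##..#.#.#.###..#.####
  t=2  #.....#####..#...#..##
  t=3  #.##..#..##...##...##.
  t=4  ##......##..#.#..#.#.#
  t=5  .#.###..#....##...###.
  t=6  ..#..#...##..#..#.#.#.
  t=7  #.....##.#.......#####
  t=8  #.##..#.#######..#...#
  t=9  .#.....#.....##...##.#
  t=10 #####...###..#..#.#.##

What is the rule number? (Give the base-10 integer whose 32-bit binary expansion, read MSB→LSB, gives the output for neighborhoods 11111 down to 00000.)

  [31] ##### => .  t=2,i=8
  [30] ####. => #  t=1,i=20
  [29] ###.# => #  t=1,i=21
  [28] ###.. => #  t=0,i=9
  [27] ##.## => #  t=1,i=0
  [26] ##.#. => #  t=0,i=18
  [25] ##..# => .  t=1,i=3
  [24] ##... => .  t=0,i=4
  [23] #.### => .  t=1,i=11
  [22] #.##. => .  t=1,i=1
  [21] #.#.# => #  t=0,i=19
  [20] #.#.. => #  t=0,i=21
  [19] #..## => #  t=0,i=1
  [18] #..#. => .  t=1,i=4
  [17] #...# => #  t=0,i=5
  [16] #.... => #  t=0,i=11
  [15] .#### => .  t=1,i=19
  [14] .###. => .  t=0,i=8
  [13] .##.# => .  t=0,i=17
  [12] .##.. => .  t=0,i=3
  [11] .#.## => #  t=1,i=10
  [10] .#.#. => #  t=0,i=20
  [9] .#..# => .  t=0,i=0
  [8] .#... => #  t=2,i=14
  [7] ..### => #  t=0,i=7
  [6] ..##. => #  t=0,i=2
  [5] ..#.# => .  t=1,i=5
  [4] ..#.. => .  t=2,i=13
  [3] ...## => .  t=0,i=6
  [2] ...#. => .  t=2,i=16
  [1] ....# => .  t=0,i=14
  [0] ..... => #  t=0,i=12
  bits 01111100001110110000110111000001 = 2084244929

2084244929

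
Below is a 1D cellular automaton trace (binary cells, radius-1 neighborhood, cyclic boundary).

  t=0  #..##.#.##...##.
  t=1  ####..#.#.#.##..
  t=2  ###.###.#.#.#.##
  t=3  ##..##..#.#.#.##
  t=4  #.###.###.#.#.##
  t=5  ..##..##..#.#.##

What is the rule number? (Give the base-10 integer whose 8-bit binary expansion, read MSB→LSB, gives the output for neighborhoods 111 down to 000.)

158

  nb ###: next=#  (t=1,i=1, bit7=1)
  nb ##.: next=.  (t=0,i=4, bit6=0)
  nb #.#: next=.  (t=0,i=5, bit5=0)
  nb #..: next=#  (t=0,i=1, bit4=1)
  nb .##: next=#  (t=0,i=3, bit3=1)
  nb .#.: next=#  (t=0,i=0, bit2=1)
  nb ..#: next=#  (t=0,i=2, bit1=1)
  nb ...: next=.  (t=0,i=11, bit0=0)
  bits 10011110 = 158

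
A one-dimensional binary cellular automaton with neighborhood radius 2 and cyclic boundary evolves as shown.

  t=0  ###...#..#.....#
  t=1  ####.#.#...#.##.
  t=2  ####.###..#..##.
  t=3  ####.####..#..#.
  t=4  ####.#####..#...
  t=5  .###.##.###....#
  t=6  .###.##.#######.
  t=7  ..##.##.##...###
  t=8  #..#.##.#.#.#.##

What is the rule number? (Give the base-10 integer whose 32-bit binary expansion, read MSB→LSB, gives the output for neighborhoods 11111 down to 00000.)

1945232910

  ##### -> .   bit 31 = 0  t=4,i=7
  ####. -> #   bit 30 = 1  t=0,i=1
  ###.# -> #   bit 29 = 1  t=1,i=3
  ###.. -> #   bit 28 = 1  t=0,i=2
  ##.## -> .   bit 27 = 0  t=1,i=15
  ##.#. -> .   bit 26 = 0  t=1,i=4
  ##..# -> #   bit 25 = 1  t=2,i=8
  ##... -> #   bit 24 = 1  t=0,i=3
  #.### -> #   bit 23 = 1  t=1,i=0
  #.##. -> #   bit 22 = 1  t=1,i=13
  #.#.# -> #   bit 21 = 1  t=1,i=5
  #.#.. -> #   bit 20 = 1  t=1,i=7
  #..## -> .   bit 19 = 0  t=2,i=12
  #..#. -> .   bit 18 = 0  t=0,i=8
  #...# -> .   bit 17 = 0  t=0,i=4
  #.... -> #   bit 16 = 1  t=0,i=11
  .#### -> #   bit 15 = 1  t=0,i=0
  .###. -> #   bit 14 = 1  t=2,i=6
  .##.# -> #   bit 13 = 1  t=1,i=14
  .##.. -> .   bit 12 = 0  t=7,i=9
  .#.## -> .   bit 11 = 0  t=1,i=12
  .#.#. -> #   bit 10 = 1  t=1,i=6
  .#..# -> #   bit 9 = 1  t=0,i=7
  .#... -> .   bit 8 = 0  t=0,i=10
  ..### -> .   bit 7 = 0  t=0,i=15
  ..##. -> .   bit 6 = 0  t=2,i=13
  ..#.# -> .   bit 5 = 0  t=1,i=11
  ..#.. -> .   bit 4 = 0  t=0,i=6
  ...## -> #   bit 3 = 1  t=0,i=14
  ...#. -> #   bit 2 = 1  t=0,i=5
  ....# -> #   bit 1 = 1  t=0,i=13
  ..... -> .   bit 0 = 0  t=0,i=12
  bits 01110011111100011110011000001110 = 1945232910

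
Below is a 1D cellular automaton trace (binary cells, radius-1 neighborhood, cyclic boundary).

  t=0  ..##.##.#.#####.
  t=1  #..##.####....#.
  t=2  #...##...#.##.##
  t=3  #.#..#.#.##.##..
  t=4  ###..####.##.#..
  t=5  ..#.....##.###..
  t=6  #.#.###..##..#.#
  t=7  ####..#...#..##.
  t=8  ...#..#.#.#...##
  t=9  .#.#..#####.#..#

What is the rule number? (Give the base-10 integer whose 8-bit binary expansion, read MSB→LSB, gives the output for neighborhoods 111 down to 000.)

101

  ###|.  b7=0 t=0,i=11
  ##.|#  b6=1 t=0,i=3
  #.#|#  b5=1 t=0,i=4
  #..|.  b4=0 t=0,i=15
  .##|.  b3=0 t=0,i=2
  .#.|#  b2=1 t=0,i=8
  ..#|.  b1=0 t=0,i=1
  ...|#  b0=1 t=0,i=0
  bits 01100101 = 101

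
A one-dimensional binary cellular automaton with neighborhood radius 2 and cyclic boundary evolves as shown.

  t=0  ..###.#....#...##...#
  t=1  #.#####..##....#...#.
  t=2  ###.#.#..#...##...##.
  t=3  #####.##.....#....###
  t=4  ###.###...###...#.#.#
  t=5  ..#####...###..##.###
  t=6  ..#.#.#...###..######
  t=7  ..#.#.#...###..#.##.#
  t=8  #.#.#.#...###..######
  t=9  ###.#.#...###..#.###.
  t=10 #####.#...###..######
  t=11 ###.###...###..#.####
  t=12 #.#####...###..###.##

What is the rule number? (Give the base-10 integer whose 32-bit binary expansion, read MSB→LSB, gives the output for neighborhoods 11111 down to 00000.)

3169872615

  [31] ##### => #  t=1,i=4
  [30] ####. => .  t=1,i=5
  [29] ###.# => #  t=0,i=4
  [28] ###.. => #  t=1,i=6
  [27] ##.## => #  t=2,i=20
  [26] ##.#. => #  t=0,i=5
  [25] ##..# => .  t=1,i=7
  [24] ##... => .  t=0,i=17
  [23] #.### => #  t=1,i=2
  [22] #.##. => #  t=3,i=6
  [21] #.#.# => #  t=1,i=0
  [20] #.#.. => #  t=0,i=6
  [19] #..## => .  t=0,i=1
  [18] #..#. => .  t=2,i=8
  [17] #...# => .  t=0,i=13
  [16] #.... => .  t=0,i=8
  [15] .#### => .  t=1,i=3
  [14] .###. => #  t=0,i=3
  [13] .##.# => #  t=2,i=19
  [12] .##.. => .  t=0,i=16
  [11] .#.## => #  t=1,i=1
  [10] .#.#. => .  t=1,i=20
  [9] .#..# => #  t=0,i=0
  [8] .#... => .  t=0,i=7
  [7] ..### => #  t=0,i=2
  [6] ..##. => #  t=0,i=15
  [5] ..#.# => #  t=1,i=19
  [4] ..#.. => .  t=0,i=11
  [3] ...## => .  t=0,i=14
  [2] ...#. => #  t=0,i=10
  [1] ....# => #  t=0,i=9
  [0] ..... => #  t=3,i=10
  bits 10111100111100000110101011100111 = 3169872615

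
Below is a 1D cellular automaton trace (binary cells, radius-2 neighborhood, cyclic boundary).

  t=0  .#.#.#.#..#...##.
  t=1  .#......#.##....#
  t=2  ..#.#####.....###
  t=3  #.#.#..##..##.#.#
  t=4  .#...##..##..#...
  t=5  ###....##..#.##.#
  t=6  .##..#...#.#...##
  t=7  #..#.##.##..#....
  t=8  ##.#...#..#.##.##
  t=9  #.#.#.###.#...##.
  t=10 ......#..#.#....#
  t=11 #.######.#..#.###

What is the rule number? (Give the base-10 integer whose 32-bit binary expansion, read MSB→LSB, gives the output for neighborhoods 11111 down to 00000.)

  nb #####: next=.  (t=2,i=6, bit31=0)
  nb ####.: next=#  (t=2,i=7, bit30=1)
  nb ###.#: next=.  (t=8,i=1, bit29=0)
  nb ###..: next=#  (t=2,i=8, bit28=1)
  nb ##.##: next=#  (t=5,i=15, bit27=1)
  nb ##.#.: next=#  (t=3,i=1, bit26=1)
  nb ##..#: next=#  (t=0,i=16, bit25=1)
  nb ##...: next=.  (t=1,i=12, bit24=0)
  nb #.###: next=#  (t=2,i=4, bit23=1)
  nb #.##.: next=.  (t=1,i=10, bit22=0)
  nb #.#.#: next=.  (t=0,i=3, bit21=0)
  nb #.#..: next=.  (t=0,i=7, bit20=0)
  nb #..##: next=#  (t=3,i=6, bit19=1)
  nb #..#.: next=.  (t=0,i=0, bit18=0)
  nb #...#: next=.  (t=0,i=12, bit17=0)
  nb #....: next=.  (t=1,i=3, bit16=0)
  nb .####: next=.  (t=2,i=5, bit15=0)
  nb .###.: next=.  (t=2,i=15, bit14=0)
  nb .##.#: next=.  (t=3,i=0, bit13=0)
  nb .##..: next=.  (t=0,i=15, bit12=0)
  nb .#.##: next=.  (t=1,i=9, bit11=0)
  nb .#.#.: next=.  (t=0,i=2, bit10=0)
  nb .#..#: next=#  (t=0,i=8, bit9=1)
  nb .#...: next=#  (t=0,i=11, bit8=1)
  nb ..###: next=#  (t=2,i=14, bit7=1)
  nb ..##.: next=.  (t=0,i=14, bit6=0)
  nb ..#.#: next=#  (t=0,i=1, bit5=1)
  nb ..#..: next=#  (t=0,i=10, bit4=1)
  nb ...##: next=.  (t=0,i=13, bit3=0)
  nb ...#.: next=#  (t=1,i=7, bit2=1)
  nb ....#: next=#  (t=1,i=6, bit1=1)
  nb .....: next=#  (t=1,i=4, bit0=1)
  bits 01011110100010000000001110110111 = 1585972151

1585972151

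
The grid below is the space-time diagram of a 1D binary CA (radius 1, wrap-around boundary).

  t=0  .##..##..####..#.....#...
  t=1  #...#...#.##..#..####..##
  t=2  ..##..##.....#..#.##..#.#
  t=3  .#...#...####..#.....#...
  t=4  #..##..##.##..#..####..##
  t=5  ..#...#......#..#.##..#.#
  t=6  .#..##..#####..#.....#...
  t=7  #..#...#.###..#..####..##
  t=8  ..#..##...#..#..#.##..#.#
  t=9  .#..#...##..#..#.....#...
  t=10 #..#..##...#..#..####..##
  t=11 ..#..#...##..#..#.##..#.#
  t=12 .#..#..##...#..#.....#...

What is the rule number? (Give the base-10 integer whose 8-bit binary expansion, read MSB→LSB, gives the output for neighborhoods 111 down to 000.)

131

  nb ###: next=#  (t=0,i=10, bit7=1)
  nb ##.: next=.  (t=0,i=2, bit6=0)
  nb #.#: next=.  (t=1,i=9, bit5=0)
  nb #..: next=.  (t=0,i=3, bit4=0)
  nb .##: next=.  (t=0,i=1, bit3=0)
  nb .#.: next=.  (t=0,i=15, bit2=0)
  nb ..#: next=#  (t=0,i=0, bit1=1)
  nb ...: next=#  (t=0,i=17, bit0=1)
  bits 10000011 = 131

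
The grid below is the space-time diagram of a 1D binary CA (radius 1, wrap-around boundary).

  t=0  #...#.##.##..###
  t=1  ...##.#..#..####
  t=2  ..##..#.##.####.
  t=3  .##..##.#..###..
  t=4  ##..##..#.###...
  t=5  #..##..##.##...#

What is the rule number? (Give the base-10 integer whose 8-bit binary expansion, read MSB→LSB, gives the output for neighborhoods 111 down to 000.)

  nb ###: next=#  (t=0,i=14, bit7=1)
  nb ##.: next=.  (t=0,i=0, bit6=0)
  nb #.#: next=.  (t=0,i=5, bit5=0)
  nb #..: next=.  (t=0,i=1, bit4=0)
  nb .##: next=#  (t=0,i=6, bit3=1)
  nb .#.: next=#  (t=0,i=4, bit2=1)
  nb ..#: next=#  (t=0,i=3, bit1=1)
  nb ...: next=.  (t=0,i=2, bit0=0)
  bits 10001110 = 142

142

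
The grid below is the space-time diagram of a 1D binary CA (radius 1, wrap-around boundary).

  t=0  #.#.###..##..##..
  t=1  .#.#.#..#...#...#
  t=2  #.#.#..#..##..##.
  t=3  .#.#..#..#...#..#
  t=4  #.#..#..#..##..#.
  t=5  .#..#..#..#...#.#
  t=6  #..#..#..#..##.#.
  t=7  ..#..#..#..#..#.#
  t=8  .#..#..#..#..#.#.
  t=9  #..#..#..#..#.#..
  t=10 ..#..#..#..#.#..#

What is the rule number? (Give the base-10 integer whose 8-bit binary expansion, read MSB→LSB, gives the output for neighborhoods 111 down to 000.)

  ###|#  b7=1 t=0,i=5
  ##.|.  b6=0 t=0,i=6
  #.#|#  b5=1 t=0,i=1
  #..|.  b4=0 t=0,i=7
  .##|.  b3=0 t=0,i=4
  .#.|.  b2=0 t=0,i=0
  ..#|#  b1=1 t=0,i=8
  ...|#  b0=1 t=1,i=10
  bits 10100011 = 163

163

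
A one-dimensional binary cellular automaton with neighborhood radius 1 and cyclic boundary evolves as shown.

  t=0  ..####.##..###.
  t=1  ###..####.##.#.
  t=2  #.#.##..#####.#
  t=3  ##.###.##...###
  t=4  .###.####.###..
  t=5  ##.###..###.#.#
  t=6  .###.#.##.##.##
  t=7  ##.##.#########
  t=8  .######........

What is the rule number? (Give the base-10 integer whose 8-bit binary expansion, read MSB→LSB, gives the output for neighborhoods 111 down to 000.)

107

  ### -> .   bit 7 = 0  t=0,i=3
  ##. -> #   bit 6 = 1  t=0,i=5
  #.# -> #   bit 5 = 1  t=0,i=6
  #.. -> .   bit 4 = 0  t=0,i=9
  .## -> #   bit 3 = 1  t=0,i=2
  .#. -> .   bit 2 = 0  t=1,i=13
  ..# -> #   bit 1 = 1  t=0,i=1
  ... -> #   bit 0 = 1  t=0,i=0
  bits 01101011 = 107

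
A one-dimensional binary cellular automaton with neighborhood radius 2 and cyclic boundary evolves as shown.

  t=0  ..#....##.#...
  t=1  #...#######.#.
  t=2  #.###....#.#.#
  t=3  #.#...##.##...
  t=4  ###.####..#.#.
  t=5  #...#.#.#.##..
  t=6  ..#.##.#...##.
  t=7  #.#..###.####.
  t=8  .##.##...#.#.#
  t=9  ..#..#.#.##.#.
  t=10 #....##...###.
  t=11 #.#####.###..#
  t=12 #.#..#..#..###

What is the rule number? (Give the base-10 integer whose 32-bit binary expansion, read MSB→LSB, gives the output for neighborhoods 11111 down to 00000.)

1184576746

  nb #####: next=.  (t=1,i=6, bit31=0)
  nb ####.: next=#  (t=1,i=9, bit30=1)
  nb ###.#: next=.  (t=1,i=10, bit29=0)
  nb ###..: next=.  (t=2,i=4, bit28=0)
  nb ##.##: next=.  (t=2,i=1, bit27=0)
  nb ##.#.: next=#  (t=0,i=9, bit26=1)
  nb ##..#: next=#  (t=4,i=8, bit25=1)
  nb ##...: next=.  (t=2,i=5, bit24=0)
  nb #.###: next=#  (t=2,i=2, bit23=1)
  nb #.##.: next=.  (t=2,i=13, bit22=0)
  nb #.#.#: next=.  (t=1,i=12, bit21=0)
  nb #.#..: next=#  (t=0,i=10, bit20=1)
  nb #..##: next=#  (t=7,i=4, bit19=1)
  nb #..#.: next=.  (t=4,i=9, bit18=0)
  nb #...#: next=#  (t=1,i=2, bit17=1)
  nb #....: next=#  (t=0,i=4, bit16=1)
  nb .####: next=.  (t=1,i=5, bit15=0)
  nb .###.: next=.  (t=2,i=3, bit14=0)
  nb .##.#: next=#  (t=0,i=8, bit13=1)
  nb .##..: next=#  (t=3,i=10, bit12=1)
  nb .#.##: next=.  (t=2,i=12, bit11=0)
  nb .#.#.: next=#  (t=1,i=13, bit10=1)
  nb .#..#: next=.  (t=7,i=3, bit9=0)
  nb .#...: next=.  (t=0,i=3, bit8=0)
  nb ..###: next=#  (t=1,i=4, bit7=1)
  nb ..##.: next=#  (t=0,i=7, bit6=1)
  nb ..#.#: next=#  (t=2,i=9, bit5=1)
  nb ..#..: next=.  (t=0,i=2, bit4=0)
  nb ...##: next=#  (t=0,i=6, bit3=1)
  nb ...#.: next=.  (t=0,i=1, bit2=0)
  nb ....#: next=#  (t=0,i=0, bit1=1)
  nb .....: next=.  (t=0,i=13, bit0=0)
  bits 01000110100110110011010011101010 = 1184576746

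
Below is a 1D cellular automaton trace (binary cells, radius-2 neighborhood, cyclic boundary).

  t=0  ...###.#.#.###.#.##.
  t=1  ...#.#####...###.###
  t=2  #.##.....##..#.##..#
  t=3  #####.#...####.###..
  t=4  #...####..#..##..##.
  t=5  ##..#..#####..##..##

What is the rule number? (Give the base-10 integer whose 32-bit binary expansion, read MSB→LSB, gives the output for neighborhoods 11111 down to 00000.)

1064581045

  [31] ##### => .  t=1,i=7
  [30] ####. => .  t=1,i=8
  [29] ###.# => #  t=0,i=5
  [28] ###.. => #  t=1,i=9
  [27] ##.## => #  t=1,i=16
  [26] ##.#. => #  t=0,i=6
  [25] ##..# => #  t=2,i=11
  [24] ##... => #  t=0,i=19
  [23] #.### => .  t=0,i=11
  [22] #.##. => #  t=0,i=17
  [21] #.#.# => #  t=0,i=7
  [20] #.#.. => #  t=3,i=6
  [19] #..## => .  t=2,i=18
  [18] #..#. => #  t=2,i=12
  [17] #...# => .  t=1,i=1
  [16] #.... => .  t=0,i=0
  [15] .#### => .  t=1,i=6
  [14] .###. => .  t=0,i=4
  [13] .##.# => #  t=2,i=0
  [12] .##.. => #  t=0,i=18
  [11] .#.## => .  t=0,i=10
  [10] .#.#. => #  t=0,i=8
  [9] .#..# => #  t=4,i=11
  [8] .#... => #  t=3,i=7
  [7] ..### => #  t=0,i=3
  [6] ..##. => .  t=2,i=9
  [5] ..#.# => #  t=1,i=3
  [4] ..#.. => #  t=4,i=10
  [3] ...## => .  t=0,i=2
  [2] ...#. => #  t=1,i=2
  [1] ....# => .  t=0,i=1
  [0] ..... => #  t=2,i=6
  bits 00111111011101000011011110110101 = 1064581045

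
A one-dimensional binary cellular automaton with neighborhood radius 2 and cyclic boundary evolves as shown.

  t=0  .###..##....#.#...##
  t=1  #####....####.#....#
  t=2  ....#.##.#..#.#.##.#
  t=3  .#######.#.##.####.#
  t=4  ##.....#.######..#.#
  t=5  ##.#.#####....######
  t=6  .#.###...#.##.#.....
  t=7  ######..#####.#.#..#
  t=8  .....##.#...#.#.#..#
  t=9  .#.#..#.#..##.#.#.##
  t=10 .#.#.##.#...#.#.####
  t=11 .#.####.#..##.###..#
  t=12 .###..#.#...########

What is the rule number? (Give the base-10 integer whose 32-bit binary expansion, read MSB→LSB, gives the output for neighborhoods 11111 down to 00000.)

  ##### -> .   bit 31 = 0  t=1,i=1
  ####. -> .   bit 30 = 0  t=1,i=3
  ###.# -> #   bit 29 = 1  t=1,i=12
  ###.. -> #   bit 28 = 1  t=0,i=3
  ##.## -> #   bit 27 = 1  t=0,i=0
  ##.#. -> .   bit 26 = 0  t=1,i=13
  ##..# -> #   bit 25 = 1  t=0,i=4
  ##... -> .   bit 24 = 0  t=0,i=8
  #.### -> #   bit 23 = 1  t=0,i=1
  #.##. -> #   bit 22 = 1  t=2,i=6
  #.#.# -> #   bit 21 = 1  t=2,i=14
  #.#.. -> #   bit 20 = 1  t=0,i=14
  #..## -> .   bit 19 = 0  t=0,i=5
  #..#. -> #   bit 18 = 1  t=2,i=11
  #...# -> .   bit 17 = 0  t=0,i=16
  #.... -> #   bit 16 = 1  t=0,i=9
  .#### -> .   bit 15 = 0  t=1,i=0
  .###. -> #   bit 14 = 1  t=0,i=2
  .##.# -> #   bit 13 = 1  t=0,i=19
  .##.. -> .   bit 12 = 0  t=0,i=7
  .#.## -> #   bit 11 = 1  t=2,i=5
  .#.#. -> .   bit 10 = 0  t=0,i=13
  .#..# -> .   bit 9 = 0  t=2,i=10
  .#... -> .   bit 8 = 0  t=0,i=15
  ..### -> #   bit 7 = 1  t=1,i=9
  ..##. -> .   bit 6 = 0  t=0,i=6
  ..#.# -> #   bit 5 = 1  t=0,i=12
  ..#.. -> #   bit 4 = 1  t=8,i=19
  ...## -> .   bit 3 = 0  t=0,i=17
  ...#. -> #   bit 2 = 1  t=0,i=11
  ....# -> #   bit 1 = 1  t=0,i=10
  ..... -> .   bit 0 = 0  t=4,i=4
  bits 00111010111101010110100010110110 = 989161654

989161654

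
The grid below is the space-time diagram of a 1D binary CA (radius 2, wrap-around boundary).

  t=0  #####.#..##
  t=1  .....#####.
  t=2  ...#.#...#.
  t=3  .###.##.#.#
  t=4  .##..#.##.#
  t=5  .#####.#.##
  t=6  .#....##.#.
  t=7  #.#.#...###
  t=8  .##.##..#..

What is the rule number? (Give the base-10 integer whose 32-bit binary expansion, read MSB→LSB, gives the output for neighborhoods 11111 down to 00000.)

  ##### -> .   bit 31 = 0  t=0,i=0
  ####. -> .   bit 30 = 0  t=0,i=3
  ###.# -> .   bit 29 = 0  t=0,i=4
  ###.. -> #   bit 28 = 1  t=1,i=9
  ##.## -> .   bit 27 = 0  t=3,i=4
  ##.#. -> #   bit 26 = 1  t=0,i=5
  ##..# -> #   bit 25 = 1  t=4,i=3
  ##... -> .   bit 24 = 0  t=1,i=10
  #.### -> #   bit 23 = 1  t=3,i=1
  #.##. -> #   bit 22 = 1  t=3,i=5
  #.#.# -> #   bit 21 = 1  t=3,i=8
  #.#.. -> #   bit 20 = 1  t=0,i=6
  #..## -> #   bit 19 = 1  t=0,i=8
  #..#. -> #   bit 18 = 1  t=4,i=4
  #...# -> .   bit 17 = 0  t=2,i=7
  #.... -> .   bit 16 = 0  t=1,i=0
  .#### -> .   bit 15 = 0  t=0,i=10
  .###. -> #   bit 14 = 1  t=3,i=2
  .##.# -> .   bit 13 = 0  t=3,i=6
  .##.. -> #   bit 12 = 1  t=4,i=2
  .#.## -> .   bit 11 = 0  t=3,i=0
  .#.#. -> .   bit 10 = 0  t=2,i=4
  .#..# -> #   bit 9 = 1  t=0,i=7
  .#... -> #   bit 8 = 1  t=2,i=6
  ..### -> #   bit 7 = 1  t=0,i=9
  ..##. -> .   bit 6 = 0  t=6,i=6
  ..#.# -> #   bit 5 = 1  t=2,i=3
  ..#.. -> .   bit 4 = 0  t=2,i=9
  ...## -> .   bit 3 = 0  t=1,i=4
  ...#. -> #   bit 2 = 1  t=2,i=2
  ....# -> #   bit 1 = 1  t=1,i=3
  ..... -> .   bit 0 = 0  t=1,i=1
  bits 00010110111111000101001110100110 = 385635238

385635238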